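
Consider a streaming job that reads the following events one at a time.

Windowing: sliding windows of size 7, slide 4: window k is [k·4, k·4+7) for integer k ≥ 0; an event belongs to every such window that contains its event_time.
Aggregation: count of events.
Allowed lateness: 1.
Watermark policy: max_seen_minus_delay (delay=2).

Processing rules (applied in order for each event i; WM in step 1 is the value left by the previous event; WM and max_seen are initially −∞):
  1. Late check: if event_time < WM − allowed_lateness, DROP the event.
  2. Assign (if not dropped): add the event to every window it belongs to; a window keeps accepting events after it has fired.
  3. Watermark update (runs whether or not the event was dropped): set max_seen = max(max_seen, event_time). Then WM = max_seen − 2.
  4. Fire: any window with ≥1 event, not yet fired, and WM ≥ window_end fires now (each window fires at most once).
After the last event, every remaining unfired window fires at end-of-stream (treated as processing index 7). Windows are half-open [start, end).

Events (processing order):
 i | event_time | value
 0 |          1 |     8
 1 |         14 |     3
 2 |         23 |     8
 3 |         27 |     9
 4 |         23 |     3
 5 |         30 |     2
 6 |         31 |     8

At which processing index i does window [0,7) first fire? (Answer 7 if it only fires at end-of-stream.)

i=0 t=1 v=8: → [0,7); WM=-1
i=1 t=14 v=3: → [12,19),[8,15); WM=12; [0,7) fires=1
i=2 t=23 v=8: → [20,27); WM=21; [8,15) fires=1 [12,19) fires=1
i=3 t=27 v=9: → [24,31); WM=25
i=4 t=23 v=3: DROP (t<25-1); WM=25
i=5 t=30 v=2: → [28,35),[24,31); WM=28; [20,27) fires=1
i=6 t=31 v=8: → [28,35); WM=29

1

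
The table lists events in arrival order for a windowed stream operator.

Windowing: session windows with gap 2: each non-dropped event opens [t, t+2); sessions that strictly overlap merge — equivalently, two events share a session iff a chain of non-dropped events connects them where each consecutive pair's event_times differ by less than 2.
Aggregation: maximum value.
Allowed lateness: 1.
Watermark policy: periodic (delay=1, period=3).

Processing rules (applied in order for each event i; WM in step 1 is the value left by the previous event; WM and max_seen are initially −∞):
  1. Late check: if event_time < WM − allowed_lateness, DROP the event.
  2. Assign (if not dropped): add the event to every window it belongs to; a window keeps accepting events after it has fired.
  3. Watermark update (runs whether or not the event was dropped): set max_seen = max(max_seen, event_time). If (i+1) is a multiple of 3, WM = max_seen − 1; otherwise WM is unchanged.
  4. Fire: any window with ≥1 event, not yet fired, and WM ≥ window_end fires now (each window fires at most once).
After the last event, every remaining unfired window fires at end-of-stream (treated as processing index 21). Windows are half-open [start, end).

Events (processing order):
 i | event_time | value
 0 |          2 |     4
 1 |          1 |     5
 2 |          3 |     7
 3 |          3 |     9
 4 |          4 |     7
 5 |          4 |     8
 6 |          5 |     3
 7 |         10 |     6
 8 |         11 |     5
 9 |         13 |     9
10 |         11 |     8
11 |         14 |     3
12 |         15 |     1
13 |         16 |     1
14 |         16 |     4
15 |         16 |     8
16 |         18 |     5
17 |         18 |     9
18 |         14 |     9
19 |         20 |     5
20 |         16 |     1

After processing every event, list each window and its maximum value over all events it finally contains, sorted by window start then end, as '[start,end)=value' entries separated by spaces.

[1,7)=9 [10,13)=8 [13,18)=9 [18,20)=9 [20,22)=5

i=0 t=2 v=4: → [2,4); WM=−∞
i=1 t=1 v=5: → [1,4); WM=−∞
i=2 t=3 v=7: → [1,5); WM=2
i=3 t=3 v=9: → [1,5); WM=2
i=4 t=4 v=7: → [1,6); WM=2
i=5 t=4 v=8: → [1,6); WM=3
i=6 t=5 v=3: → [1,7); WM=3
i=7 t=10 v=6: → [10,12); WM=3
i=8 t=11 v=5: → [10,13); WM=10
i=9 t=13 v=9: → [13,15); WM=10
i=10 t=11 v=8: → [10,13); WM=10
i=11 t=14 v=3: → [13,16); WM=13
i=12 t=15 v=1: → [13,17); WM=13
i=13 t=16 v=1: → [13,18); WM=13
i=14 t=16 v=4: → [13,18); WM=15
i=15 t=16 v=8: → [13,18); WM=15
i=16 t=18 v=5: → [18,20); WM=15
i=17 t=18 v=9: → [18,20); WM=17
i=18 t=14 v=9: DROP (t<17-1); WM=17
i=19 t=20 v=5: → [20,22); WM=17
i=20 t=16 v=1: → [13,18); WM=19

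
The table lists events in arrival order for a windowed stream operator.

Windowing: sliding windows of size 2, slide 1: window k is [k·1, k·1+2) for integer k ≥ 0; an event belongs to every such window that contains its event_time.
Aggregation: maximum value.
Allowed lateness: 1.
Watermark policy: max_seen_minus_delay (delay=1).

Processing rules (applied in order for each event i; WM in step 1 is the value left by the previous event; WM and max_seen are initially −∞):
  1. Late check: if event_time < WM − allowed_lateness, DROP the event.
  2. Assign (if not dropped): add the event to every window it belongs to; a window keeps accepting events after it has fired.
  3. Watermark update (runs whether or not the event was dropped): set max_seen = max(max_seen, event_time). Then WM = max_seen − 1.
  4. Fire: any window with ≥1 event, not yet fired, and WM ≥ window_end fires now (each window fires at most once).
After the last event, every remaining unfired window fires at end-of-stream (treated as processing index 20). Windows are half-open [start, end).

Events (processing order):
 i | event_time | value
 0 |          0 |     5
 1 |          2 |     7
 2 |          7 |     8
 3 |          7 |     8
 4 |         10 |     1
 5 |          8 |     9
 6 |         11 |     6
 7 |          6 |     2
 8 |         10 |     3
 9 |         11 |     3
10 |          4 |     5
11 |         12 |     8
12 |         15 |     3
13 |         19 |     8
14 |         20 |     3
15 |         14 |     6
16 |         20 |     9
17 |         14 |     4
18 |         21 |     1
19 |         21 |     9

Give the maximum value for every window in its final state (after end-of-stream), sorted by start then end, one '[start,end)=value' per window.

[0,2)=5 [1,3)=7 [2,4)=7 [6,8)=8 [7,9)=9 [8,10)=9 [9,11)=3 [10,12)=6 [11,13)=8 [12,14)=8 [14,16)=3 [15,17)=3 [18,20)=8 [19,21)=9 [20,22)=9 [21,23)=9

i=0 t=0 v=5: → [0,2); WM=-1
i=1 t=2 v=7: → [2,4),[1,3); WM=1
i=2 t=7 v=8: → [7,9),[6,8); WM=6; [0,2) fires=5 [1,3) fires=7 [2,4) fires=7
i=3 t=7 v=8: → [7,9),[6,8); WM=6
i=4 t=10 v=1: → [10,12),[9,11); WM=9; [6,8) fires=8 [7,9) fires=8
i=5 t=8 v=9: → [8,10),[7,9); WM=9
i=6 t=11 v=6: → [11,13),[10,12); WM=10; [8,10) fires=9
i=7 t=6 v=2: DROP (t<10-1); WM=10
i=8 t=10 v=3: → [10,12),[9,11); WM=10
i=9 t=11 v=3: → [11,13),[10,12); WM=10
i=10 t=4 v=5: DROP (t<10-1); WM=10
i=11 t=12 v=8: → [12,14),[11,13); WM=11; [9,11) fires=3
i=12 t=15 v=3: → [15,17),[14,16); WM=14; [10,12) fires=6 [11,13) fires=8 [12,14) fires=8
i=13 t=19 v=8: → [19,21),[18,20); WM=18; [14,16) fires=3 [15,17) fires=3
i=14 t=20 v=3: → [20,22),[19,21); WM=19
i=15 t=14 v=6: DROP (t<19-1); WM=19
i=16 t=20 v=9: → [20,22),[19,21); WM=19
i=17 t=14 v=4: DROP (t<19-1); WM=19
i=18 t=21 v=1: → [21,23),[20,22); WM=20; [18,20) fires=8
i=19 t=21 v=9: → [21,23),[20,22); WM=20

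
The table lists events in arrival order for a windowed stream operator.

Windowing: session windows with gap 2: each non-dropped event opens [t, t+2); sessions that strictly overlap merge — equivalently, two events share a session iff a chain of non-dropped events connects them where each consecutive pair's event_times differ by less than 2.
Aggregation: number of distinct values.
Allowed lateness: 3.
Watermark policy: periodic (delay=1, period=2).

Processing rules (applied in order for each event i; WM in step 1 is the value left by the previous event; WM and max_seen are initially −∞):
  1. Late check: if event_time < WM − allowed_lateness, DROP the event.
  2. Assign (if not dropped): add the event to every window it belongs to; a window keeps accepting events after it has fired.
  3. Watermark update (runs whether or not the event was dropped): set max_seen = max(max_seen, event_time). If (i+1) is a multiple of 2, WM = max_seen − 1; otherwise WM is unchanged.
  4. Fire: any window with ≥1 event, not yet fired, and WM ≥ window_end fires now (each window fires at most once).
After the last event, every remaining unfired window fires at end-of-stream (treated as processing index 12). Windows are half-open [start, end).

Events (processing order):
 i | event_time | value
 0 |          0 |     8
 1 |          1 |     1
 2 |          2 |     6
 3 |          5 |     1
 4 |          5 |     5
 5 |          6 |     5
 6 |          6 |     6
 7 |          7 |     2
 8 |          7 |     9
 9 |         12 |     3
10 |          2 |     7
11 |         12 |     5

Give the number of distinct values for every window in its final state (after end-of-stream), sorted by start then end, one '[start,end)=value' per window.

i=0 t=0 v=8: → [0,2); WM=−∞
i=1 t=1 v=1: → [0,3); WM=0
i=2 t=2 v=6: → [0,4); WM=0
i=3 t=5 v=1: → [5,7); WM=4
i=4 t=5 v=5: → [5,7); WM=4
i=5 t=6 v=5: → [5,8); WM=5
i=6 t=6 v=6: → [5,8); WM=5
i=7 t=7 v=2: → [5,9); WM=6
i=8 t=7 v=9: → [5,9); WM=6
i=9 t=12 v=3: → [12,14); WM=11
i=10 t=2 v=7: DROP (t<11-3); WM=11
i=11 t=12 v=5: → [12,14); WM=11

[0,4)=3 [5,9)=5 [12,14)=2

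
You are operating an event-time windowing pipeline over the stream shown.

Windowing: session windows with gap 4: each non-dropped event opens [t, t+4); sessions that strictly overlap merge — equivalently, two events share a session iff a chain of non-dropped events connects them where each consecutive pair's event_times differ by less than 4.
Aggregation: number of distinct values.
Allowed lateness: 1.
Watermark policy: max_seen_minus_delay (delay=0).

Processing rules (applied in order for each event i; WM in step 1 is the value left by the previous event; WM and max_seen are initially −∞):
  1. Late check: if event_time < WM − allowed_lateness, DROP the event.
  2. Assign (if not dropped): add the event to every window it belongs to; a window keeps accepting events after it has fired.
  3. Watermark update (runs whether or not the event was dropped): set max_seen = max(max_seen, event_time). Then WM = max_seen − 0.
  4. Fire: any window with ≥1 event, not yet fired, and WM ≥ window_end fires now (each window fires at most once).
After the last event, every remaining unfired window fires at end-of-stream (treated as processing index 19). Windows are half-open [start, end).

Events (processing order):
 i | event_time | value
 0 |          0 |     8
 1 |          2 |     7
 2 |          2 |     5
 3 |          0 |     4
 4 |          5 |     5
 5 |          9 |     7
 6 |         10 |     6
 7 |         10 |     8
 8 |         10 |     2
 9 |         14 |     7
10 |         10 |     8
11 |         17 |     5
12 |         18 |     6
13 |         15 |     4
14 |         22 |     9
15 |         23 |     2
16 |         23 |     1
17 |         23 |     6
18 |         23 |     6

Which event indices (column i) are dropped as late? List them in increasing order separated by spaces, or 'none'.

3 10 13

i=0 t=0 v=8: → [0,4); WM=0
i=1 t=2 v=7: → [0,6); WM=2
i=2 t=2 v=5: → [0,6); WM=2
i=3 t=0 v=4: DROP (t<2-1); WM=2
i=4 t=5 v=5: → [0,9); WM=5
i=5 t=9 v=7: → [9,13); WM=9
i=6 t=10 v=6: → [9,14); WM=10
i=7 t=10 v=8: → [9,14); WM=10
i=8 t=10 v=2: → [9,14); WM=10
i=9 t=14 v=7: → [14,18); WM=14
i=10 t=10 v=8: DROP (t<14-1); WM=14
i=11 t=17 v=5: → [14,21); WM=17
i=12 t=18 v=6: → [14,22); WM=18
i=13 t=15 v=4: DROP (t<18-1); WM=18
i=14 t=22 v=9: → [22,26); WM=22
i=15 t=23 v=2: → [22,27); WM=23
i=16 t=23 v=1: → [22,27); WM=23
i=17 t=23 v=6: → [22,27); WM=23
i=18 t=23 v=6: → [22,27); WM=23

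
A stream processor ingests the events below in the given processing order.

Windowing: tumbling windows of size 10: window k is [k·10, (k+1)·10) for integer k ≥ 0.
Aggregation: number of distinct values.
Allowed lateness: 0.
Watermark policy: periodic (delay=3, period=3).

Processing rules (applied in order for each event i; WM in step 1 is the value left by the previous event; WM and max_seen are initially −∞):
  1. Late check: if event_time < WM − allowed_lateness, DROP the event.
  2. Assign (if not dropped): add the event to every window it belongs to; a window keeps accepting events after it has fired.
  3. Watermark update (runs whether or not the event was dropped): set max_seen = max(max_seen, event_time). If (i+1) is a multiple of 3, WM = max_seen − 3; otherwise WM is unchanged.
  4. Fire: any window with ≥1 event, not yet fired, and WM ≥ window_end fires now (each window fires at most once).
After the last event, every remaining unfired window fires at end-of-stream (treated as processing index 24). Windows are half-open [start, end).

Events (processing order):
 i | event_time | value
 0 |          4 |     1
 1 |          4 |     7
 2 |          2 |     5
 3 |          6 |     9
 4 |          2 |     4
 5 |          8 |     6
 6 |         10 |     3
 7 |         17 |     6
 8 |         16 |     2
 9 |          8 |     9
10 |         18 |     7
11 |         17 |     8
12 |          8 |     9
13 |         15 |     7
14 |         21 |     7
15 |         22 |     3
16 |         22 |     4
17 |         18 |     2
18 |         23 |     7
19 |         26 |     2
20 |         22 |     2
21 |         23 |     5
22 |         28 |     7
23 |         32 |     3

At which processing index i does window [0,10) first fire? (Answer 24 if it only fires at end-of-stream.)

8

i=0 t=4 v=1: → [0,10); WM=−∞
i=1 t=4 v=7: → [0,10); WM=−∞
i=2 t=2 v=5: → [0,10); WM=1
i=3 t=6 v=9: → [0,10); WM=1
i=4 t=2 v=4: → [0,10); WM=1
i=5 t=8 v=6: → [0,10); WM=5
i=6 t=10 v=3: → [10,20); WM=5
i=7 t=17 v=6: → [10,20); WM=5
i=8 t=16 v=2: → [10,20); WM=14; [0,10) fires=6
i=9 t=8 v=9: DROP (t<14-0); WM=14
i=10 t=18 v=7: → [10,20); WM=14
i=11 t=17 v=8: → [10,20); WM=15
i=12 t=8 v=9: DROP (t<15-0); WM=15
i=13 t=15 v=7: → [10,20); WM=15
i=14 t=21 v=7: → [20,30); WM=18
i=15 t=22 v=3: → [20,30); WM=18
i=16 t=22 v=4: → [20,30); WM=18
i=17 t=18 v=2: → [10,20); WM=19
i=18 t=23 v=7: → [20,30); WM=19
i=19 t=26 v=2: → [20,30); WM=19
i=20 t=22 v=2: → [20,30); WM=23; [10,20) fires=5
i=21 t=23 v=5: → [20,30); WM=23
i=22 t=28 v=7: → [20,30); WM=23
i=23 t=32 v=3: → [30,40); WM=29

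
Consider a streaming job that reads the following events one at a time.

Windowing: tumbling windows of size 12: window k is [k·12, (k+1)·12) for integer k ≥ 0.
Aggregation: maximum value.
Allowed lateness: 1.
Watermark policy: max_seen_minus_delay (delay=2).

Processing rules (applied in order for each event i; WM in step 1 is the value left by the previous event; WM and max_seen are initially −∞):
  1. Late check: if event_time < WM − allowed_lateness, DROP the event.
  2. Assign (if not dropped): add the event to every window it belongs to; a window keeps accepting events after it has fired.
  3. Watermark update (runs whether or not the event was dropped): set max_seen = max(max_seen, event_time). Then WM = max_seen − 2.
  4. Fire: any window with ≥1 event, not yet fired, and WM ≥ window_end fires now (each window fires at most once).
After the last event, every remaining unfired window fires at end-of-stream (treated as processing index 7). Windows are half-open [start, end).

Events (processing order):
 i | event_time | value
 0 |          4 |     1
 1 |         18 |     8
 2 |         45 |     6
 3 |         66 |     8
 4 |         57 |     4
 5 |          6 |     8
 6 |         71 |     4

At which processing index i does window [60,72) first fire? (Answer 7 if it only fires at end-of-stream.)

i=0 t=4 v=1: → [0,12); WM=2
i=1 t=18 v=8: → [12,24); WM=16; [0,12) fires=1
i=2 t=45 v=6: → [36,48); WM=43; [12,24) fires=8
i=3 t=66 v=8: → [60,72); WM=64; [36,48) fires=6
i=4 t=57 v=4: DROP (t<64-1); WM=64
i=5 t=6 v=8: DROP (t<64-1); WM=64
i=6 t=71 v=4: → [60,72); WM=69

7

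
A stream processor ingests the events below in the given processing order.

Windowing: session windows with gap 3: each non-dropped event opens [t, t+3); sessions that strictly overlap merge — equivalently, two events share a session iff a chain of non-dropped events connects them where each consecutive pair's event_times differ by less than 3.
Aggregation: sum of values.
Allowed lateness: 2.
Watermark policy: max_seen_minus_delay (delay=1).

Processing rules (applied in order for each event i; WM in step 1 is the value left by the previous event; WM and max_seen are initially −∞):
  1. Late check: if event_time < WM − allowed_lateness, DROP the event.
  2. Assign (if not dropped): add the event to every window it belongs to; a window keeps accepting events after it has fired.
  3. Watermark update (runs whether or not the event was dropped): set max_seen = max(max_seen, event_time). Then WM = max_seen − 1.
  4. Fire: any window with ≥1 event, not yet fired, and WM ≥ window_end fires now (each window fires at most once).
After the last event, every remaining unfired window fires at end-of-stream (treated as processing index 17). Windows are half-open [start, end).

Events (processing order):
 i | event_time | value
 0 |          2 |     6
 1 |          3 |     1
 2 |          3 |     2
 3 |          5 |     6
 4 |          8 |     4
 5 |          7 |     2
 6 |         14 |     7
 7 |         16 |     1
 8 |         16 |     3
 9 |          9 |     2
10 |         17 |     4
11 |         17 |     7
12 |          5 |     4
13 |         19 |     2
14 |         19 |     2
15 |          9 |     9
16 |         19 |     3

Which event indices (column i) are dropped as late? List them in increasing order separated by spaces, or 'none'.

i=0 t=2 v=6: → [2,5); WM=1
i=1 t=3 v=1: → [2,6); WM=2
i=2 t=3 v=2: → [2,6); WM=2
i=3 t=5 v=6: → [2,8); WM=4
i=4 t=8 v=4: → [8,11); WM=7
i=5 t=7 v=2: → [2,11); WM=7
i=6 t=14 v=7: → [14,17); WM=13
i=7 t=16 v=1: → [14,19); WM=15
i=8 t=16 v=3: → [14,19); WM=15
i=9 t=9 v=2: DROP (t<15-2); WM=15
i=10 t=17 v=4: → [14,20); WM=16
i=11 t=17 v=7: → [14,20); WM=16
i=12 t=5 v=4: DROP (t<16-2); WM=16
i=13 t=19 v=2: → [14,22); WM=18
i=14 t=19 v=2: → [14,22); WM=18
i=15 t=9 v=9: DROP (t<18-2); WM=18
i=16 t=19 v=3: → [14,22); WM=18

9 12 15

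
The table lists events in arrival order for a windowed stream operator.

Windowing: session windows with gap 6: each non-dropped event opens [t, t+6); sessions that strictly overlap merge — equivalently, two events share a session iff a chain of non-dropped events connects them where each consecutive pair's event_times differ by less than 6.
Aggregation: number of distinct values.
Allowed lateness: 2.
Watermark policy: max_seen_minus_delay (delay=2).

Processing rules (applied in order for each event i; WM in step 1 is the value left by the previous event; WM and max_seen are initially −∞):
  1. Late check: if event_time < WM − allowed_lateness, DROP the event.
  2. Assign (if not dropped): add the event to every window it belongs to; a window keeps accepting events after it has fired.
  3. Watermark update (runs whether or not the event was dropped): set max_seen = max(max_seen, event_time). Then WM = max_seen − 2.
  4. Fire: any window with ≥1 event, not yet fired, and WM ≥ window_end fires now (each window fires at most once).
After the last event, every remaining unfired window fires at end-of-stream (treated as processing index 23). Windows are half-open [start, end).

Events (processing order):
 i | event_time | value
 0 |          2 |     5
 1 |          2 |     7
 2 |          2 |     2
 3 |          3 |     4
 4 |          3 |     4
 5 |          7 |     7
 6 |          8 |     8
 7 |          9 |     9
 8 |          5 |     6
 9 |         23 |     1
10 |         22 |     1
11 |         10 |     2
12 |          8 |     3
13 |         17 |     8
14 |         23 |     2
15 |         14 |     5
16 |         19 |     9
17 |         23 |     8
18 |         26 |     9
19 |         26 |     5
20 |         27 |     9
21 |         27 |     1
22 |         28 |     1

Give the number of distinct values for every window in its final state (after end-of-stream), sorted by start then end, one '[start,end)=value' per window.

[2,15)=7 [19,34)=5

i=0 t=2 v=5: → [2,8); WM=0
i=1 t=2 v=7: → [2,8); WM=0
i=2 t=2 v=2: → [2,8); WM=0
i=3 t=3 v=4: → [2,9); WM=1
i=4 t=3 v=4: → [2,9); WM=1
i=5 t=7 v=7: → [2,13); WM=5
i=6 t=8 v=8: → [2,14); WM=6
i=7 t=9 v=9: → [2,15); WM=7
i=8 t=5 v=6: → [2,15); WM=7
i=9 t=23 v=1: → [23,29); WM=21
i=10 t=22 v=1: → [22,29); WM=21
i=11 t=10 v=2: DROP (t<21-2); WM=21
i=12 t=8 v=3: DROP (t<21-2); WM=21
i=13 t=17 v=8: DROP (t<21-2); WM=21
i=14 t=23 v=2: → [22,29); WM=21
i=15 t=14 v=5: DROP (t<21-2); WM=21
i=16 t=19 v=9: → [19,29); WM=21
i=17 t=23 v=8: → [19,29); WM=21
i=18 t=26 v=9: → [19,32); WM=24
i=19 t=26 v=5: → [19,32); WM=24
i=20 t=27 v=9: → [19,33); WM=25
i=21 t=27 v=1: → [19,33); WM=25
i=22 t=28 v=1: → [19,34); WM=26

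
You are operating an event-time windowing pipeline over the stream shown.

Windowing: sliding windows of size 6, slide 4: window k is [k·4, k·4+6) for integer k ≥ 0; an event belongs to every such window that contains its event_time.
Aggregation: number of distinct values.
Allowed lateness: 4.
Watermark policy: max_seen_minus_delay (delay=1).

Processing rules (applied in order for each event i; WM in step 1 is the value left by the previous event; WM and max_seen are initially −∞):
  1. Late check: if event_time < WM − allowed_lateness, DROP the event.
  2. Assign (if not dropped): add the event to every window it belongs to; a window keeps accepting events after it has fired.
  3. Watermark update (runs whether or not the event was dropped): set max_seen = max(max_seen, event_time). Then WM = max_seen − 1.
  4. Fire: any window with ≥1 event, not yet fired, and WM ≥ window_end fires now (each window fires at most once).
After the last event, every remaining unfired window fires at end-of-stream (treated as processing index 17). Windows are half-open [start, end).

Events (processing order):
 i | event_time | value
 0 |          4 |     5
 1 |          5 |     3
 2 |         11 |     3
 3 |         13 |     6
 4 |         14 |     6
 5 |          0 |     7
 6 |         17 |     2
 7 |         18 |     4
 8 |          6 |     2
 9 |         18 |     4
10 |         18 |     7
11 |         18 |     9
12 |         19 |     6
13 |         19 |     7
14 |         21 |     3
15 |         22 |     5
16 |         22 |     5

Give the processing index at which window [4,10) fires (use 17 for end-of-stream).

i=0 t=4 v=5: → [4,10),[0,6); WM=3
i=1 t=5 v=3: → [4,10),[0,6); WM=4
i=2 t=11 v=3: → [8,14); WM=10; [0,6) fires=2 [4,10) fires=2
i=3 t=13 v=6: → [12,18),[8,14); WM=12
i=4 t=14 v=6: → [12,18); WM=13
i=5 t=0 v=7: DROP (t<13-4); WM=13
i=6 t=17 v=2: → [16,22),[12,18); WM=16; [8,14) fires=2
i=7 t=18 v=4: → [16,22); WM=17
i=8 t=6 v=2: DROP (t<17-4); WM=17
i=9 t=18 v=4: → [16,22); WM=17
i=10 t=18 v=7: → [16,22); WM=17
i=11 t=18 v=9: → [16,22); WM=17
i=12 t=19 v=6: → [16,22); WM=18; [12,18) fires=2
i=13 t=19 v=7: → [16,22); WM=18
i=14 t=21 v=3: → [20,26),[16,22); WM=20
i=15 t=22 v=5: → [20,26); WM=21
i=16 t=22 v=5: → [20,26); WM=21

2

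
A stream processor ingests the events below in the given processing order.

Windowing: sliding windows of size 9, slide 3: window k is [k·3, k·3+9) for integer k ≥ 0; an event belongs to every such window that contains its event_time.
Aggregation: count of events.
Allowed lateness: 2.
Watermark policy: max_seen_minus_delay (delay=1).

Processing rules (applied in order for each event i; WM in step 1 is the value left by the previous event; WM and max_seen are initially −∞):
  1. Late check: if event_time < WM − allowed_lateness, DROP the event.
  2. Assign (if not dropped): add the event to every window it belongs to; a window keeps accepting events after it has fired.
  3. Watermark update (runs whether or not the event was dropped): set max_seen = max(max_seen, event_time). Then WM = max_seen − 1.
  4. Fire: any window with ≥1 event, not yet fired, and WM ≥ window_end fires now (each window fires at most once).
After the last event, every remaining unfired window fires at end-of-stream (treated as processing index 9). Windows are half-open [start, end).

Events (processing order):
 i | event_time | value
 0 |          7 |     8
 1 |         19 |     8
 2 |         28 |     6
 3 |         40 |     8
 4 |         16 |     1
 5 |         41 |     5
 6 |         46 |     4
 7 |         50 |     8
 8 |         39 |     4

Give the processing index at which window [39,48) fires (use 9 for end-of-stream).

i=0 t=7 v=8: → [6,15),[3,12),[0,9); WM=6
i=1 t=19 v=8: → [18,27),[15,24),[12,21); WM=18; [0,9) fires=1 [3,12) fires=1 [6,15) fires=1
i=2 t=28 v=6: → [27,36),[24,33),[21,30); WM=27; [12,21) fires=1 [15,24) fires=1 [18,27) fires=1
i=3 t=40 v=8: → [39,48),[36,45),[33,42); WM=39; [21,30) fires=1 [24,33) fires=1 [27,36) fires=1
i=4 t=16 v=1: DROP (t<39-2); WM=39
i=5 t=41 v=5: → [39,48),[36,45),[33,42); WM=40
i=6 t=46 v=4: → [45,54),[42,51),[39,48); WM=45; [33,42) fires=2 [36,45) fires=2
i=7 t=50 v=8: → [48,57),[45,54),[42,51); WM=49; [39,48) fires=3
i=8 t=39 v=4: DROP (t<49-2); WM=49

7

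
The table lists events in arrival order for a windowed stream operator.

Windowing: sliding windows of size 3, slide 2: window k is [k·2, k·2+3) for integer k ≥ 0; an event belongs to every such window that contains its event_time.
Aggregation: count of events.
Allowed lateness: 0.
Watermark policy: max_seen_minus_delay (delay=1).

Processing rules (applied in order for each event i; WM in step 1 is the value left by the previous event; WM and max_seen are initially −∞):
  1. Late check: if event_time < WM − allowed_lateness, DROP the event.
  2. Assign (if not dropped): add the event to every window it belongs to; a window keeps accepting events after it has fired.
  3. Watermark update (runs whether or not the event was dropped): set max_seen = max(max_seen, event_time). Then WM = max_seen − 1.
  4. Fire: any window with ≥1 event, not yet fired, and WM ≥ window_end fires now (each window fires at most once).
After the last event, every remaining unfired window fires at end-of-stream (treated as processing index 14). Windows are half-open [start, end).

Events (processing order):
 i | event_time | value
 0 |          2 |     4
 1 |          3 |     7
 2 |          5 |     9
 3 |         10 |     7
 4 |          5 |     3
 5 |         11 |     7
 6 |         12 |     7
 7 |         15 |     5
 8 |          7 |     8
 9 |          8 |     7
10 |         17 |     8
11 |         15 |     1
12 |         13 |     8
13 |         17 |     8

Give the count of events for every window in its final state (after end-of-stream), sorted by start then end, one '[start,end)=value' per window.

[0,3)=1 [2,5)=2 [4,7)=1 [8,11)=1 [10,13)=3 [12,15)=1 [14,17)=1 [16,19)=2

i=0 t=2 v=4: → [2,5),[0,3); WM=1
i=1 t=3 v=7: → [2,5); WM=2
i=2 t=5 v=9: → [4,7); WM=4; [0,3) fires=1
i=3 t=10 v=7: → [10,13),[8,11); WM=9; [2,5) fires=2 [4,7) fires=1
i=4 t=5 v=3: DROP (t<9-0); WM=9
i=5 t=11 v=7: → [10,13); WM=10
i=6 t=12 v=7: → [12,15),[10,13); WM=11; [8,11) fires=1
i=7 t=15 v=5: → [14,17); WM=14; [10,13) fires=3
i=8 t=7 v=8: DROP (t<14-0); WM=14
i=9 t=8 v=7: DROP (t<14-0); WM=14
i=10 t=17 v=8: → [16,19); WM=16; [12,15) fires=1
i=11 t=15 v=1: DROP (t<16-0); WM=16
i=12 t=13 v=8: DROP (t<16-0); WM=16
i=13 t=17 v=8: → [16,19); WM=16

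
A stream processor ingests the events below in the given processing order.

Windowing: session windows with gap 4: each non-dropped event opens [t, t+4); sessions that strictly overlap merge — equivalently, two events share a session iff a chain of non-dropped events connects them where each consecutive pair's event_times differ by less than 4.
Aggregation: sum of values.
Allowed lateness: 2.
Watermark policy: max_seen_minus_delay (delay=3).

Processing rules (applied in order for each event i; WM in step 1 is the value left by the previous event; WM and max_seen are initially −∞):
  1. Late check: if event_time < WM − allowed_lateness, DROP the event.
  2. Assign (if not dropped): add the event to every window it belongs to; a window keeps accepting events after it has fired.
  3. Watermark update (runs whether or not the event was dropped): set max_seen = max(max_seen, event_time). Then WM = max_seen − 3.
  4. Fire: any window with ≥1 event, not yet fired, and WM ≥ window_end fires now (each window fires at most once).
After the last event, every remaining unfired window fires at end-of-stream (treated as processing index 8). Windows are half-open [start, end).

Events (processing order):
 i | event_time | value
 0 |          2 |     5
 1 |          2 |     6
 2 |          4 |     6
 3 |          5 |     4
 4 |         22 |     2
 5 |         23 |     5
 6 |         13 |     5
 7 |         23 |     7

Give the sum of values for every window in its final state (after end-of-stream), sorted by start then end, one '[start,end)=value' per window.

[2,9)=21 [22,27)=14

i=0 t=2 v=5: → [2,6); WM=-1
i=1 t=2 v=6: → [2,6); WM=-1
i=2 t=4 v=6: → [2,8); WM=1
i=3 t=5 v=4: → [2,9); WM=2
i=4 t=22 v=2: → [22,26); WM=19
i=5 t=23 v=5: → [22,27); WM=20
i=6 t=13 v=5: DROP (t<20-2); WM=20
i=7 t=23 v=7: → [22,27); WM=20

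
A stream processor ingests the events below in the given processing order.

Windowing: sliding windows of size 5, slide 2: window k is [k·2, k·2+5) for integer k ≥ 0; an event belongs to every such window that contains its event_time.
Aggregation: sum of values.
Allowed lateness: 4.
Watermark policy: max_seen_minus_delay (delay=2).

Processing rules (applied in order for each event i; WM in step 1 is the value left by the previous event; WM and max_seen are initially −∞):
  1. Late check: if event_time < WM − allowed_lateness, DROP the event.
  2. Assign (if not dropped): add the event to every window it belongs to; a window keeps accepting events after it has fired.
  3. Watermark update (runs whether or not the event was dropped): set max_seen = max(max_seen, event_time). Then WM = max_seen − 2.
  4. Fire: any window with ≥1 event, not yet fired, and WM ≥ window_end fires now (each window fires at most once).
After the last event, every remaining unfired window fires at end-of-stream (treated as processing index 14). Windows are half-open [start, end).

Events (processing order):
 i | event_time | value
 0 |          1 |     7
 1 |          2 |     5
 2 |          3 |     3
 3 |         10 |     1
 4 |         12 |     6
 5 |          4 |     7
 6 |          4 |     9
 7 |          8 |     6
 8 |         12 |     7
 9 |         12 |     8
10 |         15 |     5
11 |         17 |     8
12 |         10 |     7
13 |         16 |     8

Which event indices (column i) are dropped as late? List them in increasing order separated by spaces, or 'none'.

i=0 t=1 v=7: → [0,5); WM=-1
i=1 t=2 v=5: → [2,7),[0,5); WM=0
i=2 t=3 v=3: → [2,7),[0,5); WM=1
i=3 t=10 v=1: → [10,15),[8,13),[6,11); WM=8; [0,5) fires=15 [2,7) fires=8
i=4 t=12 v=6: → [12,17),[10,15),[8,13); WM=10
i=5 t=4 v=7: DROP (t<10-4); WM=10
i=6 t=4 v=9: DROP (t<10-4); WM=10
i=7 t=8 v=6: → [8,13),[6,11),[4,9); WM=10; [4,9) fires=6
i=8 t=12 v=7: → [12,17),[10,15),[8,13); WM=10
i=9 t=12 v=8: → [12,17),[10,15),[8,13); WM=10
i=10 t=15 v=5: → [14,19),[12,17); WM=13; [6,11) fires=7 [8,13) fires=28
i=11 t=17 v=8: → [16,21),[14,19); WM=15; [10,15) fires=22
i=12 t=10 v=7: DROP (t<15-4); WM=15
i=13 t=16 v=8: → [16,21),[14,19),[12,17); WM=15

5 6 12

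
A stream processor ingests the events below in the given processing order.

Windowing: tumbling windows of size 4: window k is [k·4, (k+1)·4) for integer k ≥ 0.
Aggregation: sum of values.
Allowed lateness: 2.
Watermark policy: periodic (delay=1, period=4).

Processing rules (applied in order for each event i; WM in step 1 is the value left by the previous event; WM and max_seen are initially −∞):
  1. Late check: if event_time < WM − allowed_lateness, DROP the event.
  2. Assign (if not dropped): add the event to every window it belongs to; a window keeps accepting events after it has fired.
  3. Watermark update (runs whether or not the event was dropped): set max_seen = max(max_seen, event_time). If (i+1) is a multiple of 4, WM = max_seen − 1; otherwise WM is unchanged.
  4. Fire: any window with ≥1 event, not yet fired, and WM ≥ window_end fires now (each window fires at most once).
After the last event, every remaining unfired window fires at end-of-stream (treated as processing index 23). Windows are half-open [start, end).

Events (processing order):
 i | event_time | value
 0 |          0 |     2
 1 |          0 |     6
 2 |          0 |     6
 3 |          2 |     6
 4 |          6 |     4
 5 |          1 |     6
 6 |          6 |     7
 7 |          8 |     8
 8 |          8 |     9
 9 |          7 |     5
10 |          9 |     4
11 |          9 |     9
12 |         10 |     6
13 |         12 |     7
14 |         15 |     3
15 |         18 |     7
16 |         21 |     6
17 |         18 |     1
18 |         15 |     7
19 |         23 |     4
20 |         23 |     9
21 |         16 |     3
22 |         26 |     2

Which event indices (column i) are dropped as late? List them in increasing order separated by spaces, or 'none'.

i=0 t=0 v=2: → [0,4); WM=−∞
i=1 t=0 v=6: → [0,4); WM=−∞
i=2 t=0 v=6: → [0,4); WM=−∞
i=3 t=2 v=6: → [0,4); WM=1
i=4 t=6 v=4: → [4,8); WM=1
i=5 t=1 v=6: → [0,4); WM=1
i=6 t=6 v=7: → [4,8); WM=1
i=7 t=8 v=8: → [8,12); WM=7; [0,4) fires=26
i=8 t=8 v=9: → [8,12); WM=7
i=9 t=7 v=5: → [4,8); WM=7
i=10 t=9 v=4: → [8,12); WM=7
i=11 t=9 v=9: → [8,12); WM=8; [4,8) fires=16
i=12 t=10 v=6: → [8,12); WM=8
i=13 t=12 v=7: → [12,16); WM=8
i=14 t=15 v=3: → [12,16); WM=8
i=15 t=18 v=7: → [16,20); WM=17; [8,12) fires=36 [12,16) fires=10
i=16 t=21 v=6: → [20,24); WM=17
i=17 t=18 v=1: → [16,20); WM=17
i=18 t=15 v=7: → [12,16); WM=17
i=19 t=23 v=4: → [20,24); WM=22; [16,20) fires=8
i=20 t=23 v=9: → [20,24); WM=22
i=21 t=16 v=3: DROP (t<22-2); WM=22
i=22 t=26 v=2: → [24,28); WM=22

21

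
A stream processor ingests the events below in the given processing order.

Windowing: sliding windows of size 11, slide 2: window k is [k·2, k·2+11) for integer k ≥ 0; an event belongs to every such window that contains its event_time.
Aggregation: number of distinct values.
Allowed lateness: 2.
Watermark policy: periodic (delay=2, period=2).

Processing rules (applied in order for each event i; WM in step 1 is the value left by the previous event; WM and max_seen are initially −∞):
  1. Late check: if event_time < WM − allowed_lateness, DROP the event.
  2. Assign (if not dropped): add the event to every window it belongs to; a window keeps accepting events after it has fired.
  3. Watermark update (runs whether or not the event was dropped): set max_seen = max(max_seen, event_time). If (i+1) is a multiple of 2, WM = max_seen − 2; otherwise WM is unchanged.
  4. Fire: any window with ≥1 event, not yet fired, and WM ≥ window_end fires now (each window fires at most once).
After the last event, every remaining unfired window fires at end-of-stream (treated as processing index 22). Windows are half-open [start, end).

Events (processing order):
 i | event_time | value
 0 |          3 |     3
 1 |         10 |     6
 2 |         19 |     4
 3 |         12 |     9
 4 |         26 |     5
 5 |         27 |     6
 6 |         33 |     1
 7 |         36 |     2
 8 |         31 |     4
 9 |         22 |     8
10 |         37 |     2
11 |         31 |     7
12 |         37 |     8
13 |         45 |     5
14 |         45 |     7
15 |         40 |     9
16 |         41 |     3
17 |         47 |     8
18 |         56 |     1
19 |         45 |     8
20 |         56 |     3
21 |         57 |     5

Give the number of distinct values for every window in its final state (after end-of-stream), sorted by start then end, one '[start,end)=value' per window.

[0,11)=2 [2,13)=3 [4,15)=2 [6,17)=2 [8,19)=2 [10,21)=3 [12,23)=2 [14,25)=1 [16,27)=2 [18,29)=3 [20,31)=2 [22,33)=2 [24,35)=3 [26,37)=4 [28,39)=3 [30,41)=3 [32,43)=4 [34,45)=3 [36,47)=5 [38,49)=4 [40,51)=4 [42,53)=3 [44,55)=3 [46,57)=3 [48,59)=3 [50,61)=3 [52,63)=3 [54,65)=3 [56,67)=3

i=0 t=3 v=3: → [2,13),[0,11); WM=−∞
i=1 t=10 v=6: → [10,21),[8,19),[6,17),[4,15),[2,13),[0,11); WM=8
i=2 t=19 v=4: → [18,29),[16,27),[14,25),[12,23),[10,21); WM=8
i=3 t=12 v=9: → [12,23),[10,21),[8,19),[6,17),[4,15),[2,13); WM=17; [0,11) fires=2 [2,13) fires=3 [4,15) fires=2 [6,17) fires=2
i=4 t=26 v=5: → [26,37),[24,35),[22,33),[20,31),[18,29),[16,27); WM=17
i=5 t=27 v=6: → [26,37),[24,35),[22,33),[20,31),[18,29); WM=25; [8,19) fires=2 [10,21) fires=3 [12,23) fires=2 [14,25) fires=1
i=6 t=33 v=1: → [32,43),[30,41),[28,39),[26,37),[24,35); WM=25
i=7 t=36 v=2: → [36,47),[34,45),[32,43),[30,41),[28,39),[26,37); WM=34; [16,27) fires=2 [18,29) fires=3 [20,31) fires=2 [22,33) fires=2
i=8 t=31 v=4: DROP (t<34-2); WM=34
i=9 t=22 v=8: DROP (t<34-2); WM=34
i=10 t=37 v=2: → [36,47),[34,45),[32,43),[30,41),[28,39); WM=34
i=11 t=31 v=7: DROP (t<34-2); WM=35; [24,35) fires=3
i=12 t=37 v=8: → [36,47),[34,45),[32,43),[30,41),[28,39); WM=35
i=13 t=45 v=5: → [44,55),[42,53),[40,51),[38,49),[36,47); WM=43; [26,37) fires=4 [28,39) fires=3 [30,41) fires=3 [32,43) fires=3
i=14 t=45 v=7: → [44,55),[42,53),[40,51),[38,49),[36,47); WM=43
i=15 t=40 v=9: DROP (t<43-2); WM=43
i=16 t=41 v=3: → [40,51),[38,49),[36,47),[34,45),[32,43); WM=43
i=17 t=47 v=8: → [46,57),[44,55),[42,53),[40,51),[38,49); WM=45; [34,45) fires=3
i=18 t=56 v=1: → [56,67),[54,65),[52,63),[50,61),[48,59),[46,57); WM=45
i=19 t=45 v=8: → [44,55),[42,53),[40,51),[38,49),[36,47); WM=54; [36,47) fires=5 [38,49) fires=4 [40,51) fires=4 [42,53) fires=3
i=20 t=56 v=3: → [56,67),[54,65),[52,63),[50,61),[48,59),[46,57); WM=54
i=21 t=57 v=5: → [56,67),[54,65),[52,63),[50,61),[48,59); WM=55; [44,55) fires=3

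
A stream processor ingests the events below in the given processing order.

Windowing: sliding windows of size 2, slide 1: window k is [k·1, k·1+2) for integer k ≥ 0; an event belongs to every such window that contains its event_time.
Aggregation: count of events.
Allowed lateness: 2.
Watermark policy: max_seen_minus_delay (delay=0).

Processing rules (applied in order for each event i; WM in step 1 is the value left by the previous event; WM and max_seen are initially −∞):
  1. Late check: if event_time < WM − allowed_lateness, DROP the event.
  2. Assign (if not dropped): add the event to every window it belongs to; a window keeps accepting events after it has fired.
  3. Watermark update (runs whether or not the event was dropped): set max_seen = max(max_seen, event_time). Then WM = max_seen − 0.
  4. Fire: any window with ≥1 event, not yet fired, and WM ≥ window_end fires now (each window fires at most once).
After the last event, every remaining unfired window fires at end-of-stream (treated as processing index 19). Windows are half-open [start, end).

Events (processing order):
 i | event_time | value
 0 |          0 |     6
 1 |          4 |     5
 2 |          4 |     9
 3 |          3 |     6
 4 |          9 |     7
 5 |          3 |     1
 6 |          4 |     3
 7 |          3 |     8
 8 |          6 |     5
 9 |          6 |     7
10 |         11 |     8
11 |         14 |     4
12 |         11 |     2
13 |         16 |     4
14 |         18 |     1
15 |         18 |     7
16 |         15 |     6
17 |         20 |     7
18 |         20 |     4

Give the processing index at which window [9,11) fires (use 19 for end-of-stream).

i=0 t=0 v=6: → [0,2); WM=0
i=1 t=4 v=5: → [4,6),[3,5); WM=4; [0,2) fires=1
i=2 t=4 v=9: → [4,6),[3,5); WM=4
i=3 t=3 v=6: → [3,5),[2,4); WM=4; [2,4) fires=1
i=4 t=9 v=7: → [9,11),[8,10); WM=9; [3,5) fires=3 [4,6) fires=2
i=5 t=3 v=1: DROP (t<9-2); WM=9
i=6 t=4 v=3: DROP (t<9-2); WM=9
i=7 t=3 v=8: DROP (t<9-2); WM=9
i=8 t=6 v=5: DROP (t<9-2); WM=9
i=9 t=6 v=7: DROP (t<9-2); WM=9
i=10 t=11 v=8: → [11,13),[10,12); WM=11; [8,10) fires=1 [9,11) fires=1
i=11 t=14 v=4: → [14,16),[13,15); WM=14; [10,12) fires=1 [11,13) fires=1
i=12 t=11 v=2: DROP (t<14-2); WM=14
i=13 t=16 v=4: → [16,18),[15,17); WM=16; [13,15) fires=1 [14,16) fires=1
i=14 t=18 v=1: → [18,20),[17,19); WM=18; [15,17) fires=1 [16,18) fires=1
i=15 t=18 v=7: → [18,20),[17,19); WM=18
i=16 t=15 v=6: DROP (t<18-2); WM=18
i=17 t=20 v=7: → [20,22),[19,21); WM=20; [17,19) fires=2 [18,20) fires=2
i=18 t=20 v=4: → [20,22),[19,21); WM=20

10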